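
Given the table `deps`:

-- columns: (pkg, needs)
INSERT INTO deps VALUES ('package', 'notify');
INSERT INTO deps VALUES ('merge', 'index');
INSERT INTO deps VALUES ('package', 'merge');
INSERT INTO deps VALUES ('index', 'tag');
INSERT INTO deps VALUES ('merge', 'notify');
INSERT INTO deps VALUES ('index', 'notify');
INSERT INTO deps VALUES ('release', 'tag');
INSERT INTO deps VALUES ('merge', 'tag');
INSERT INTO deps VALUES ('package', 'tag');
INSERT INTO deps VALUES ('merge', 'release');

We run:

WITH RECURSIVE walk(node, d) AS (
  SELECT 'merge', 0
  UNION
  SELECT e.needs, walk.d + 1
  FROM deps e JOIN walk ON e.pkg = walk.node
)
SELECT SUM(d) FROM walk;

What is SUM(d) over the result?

Base: (merge, d=0).
Iteration 1: edges from {merge} -> (index, d=1), (notify, d=1), (release, d=1), (tag, d=1).
Iteration 2: edges from {index,notify,release,tag} -> (notify, d=2), (tag, d=2). [UNION drops 1 duplicate row(s)]
Iteration 3: no outgoing edges from {notify,tag}; recursion stops.
SUM(d) = 0 + 1 + 1 + 1 + 1 + 2 + 2 = 8.

8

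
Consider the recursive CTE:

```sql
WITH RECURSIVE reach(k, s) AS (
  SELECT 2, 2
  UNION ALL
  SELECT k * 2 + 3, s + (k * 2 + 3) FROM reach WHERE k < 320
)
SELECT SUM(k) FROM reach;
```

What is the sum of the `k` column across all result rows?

Base: k=2, s=2.
Iteration 1: 2 < 320 holds -> k = 2 * 2 + 3 = 7, s = 2 + 7 = 9.
Iteration 2: 7 < 320 holds -> k = 7 * 2 + 3 = 17, s = 9 + 17 = 26.
Iteration 3: 17 < 320 holds -> k = 17 * 2 + 3 = 37, s = 26 + 37 = 63.
Iteration 4: 37 < 320 holds -> k = 37 * 2 + 3 = 77, s = 63 + 77 = 140.
Iteration 5: 77 < 320 holds -> k = 77 * 2 + 3 = 157, s = 140 + 157 = 297.
Iteration 6: 157 < 320 holds -> k = 157 * 2 + 3 = 317, s = 297 + 317 = 614.
Iteration 7: 317 < 320 holds -> k = 317 * 2 + 3 = 637, s = 614 + 637 = 1251.
Iteration 8: 637 < 320 fails; recursion stops.
SUM(k) = 2 + 7 + 17 + 37 + 77 + 157 + 317 + 637 = 1251.

1251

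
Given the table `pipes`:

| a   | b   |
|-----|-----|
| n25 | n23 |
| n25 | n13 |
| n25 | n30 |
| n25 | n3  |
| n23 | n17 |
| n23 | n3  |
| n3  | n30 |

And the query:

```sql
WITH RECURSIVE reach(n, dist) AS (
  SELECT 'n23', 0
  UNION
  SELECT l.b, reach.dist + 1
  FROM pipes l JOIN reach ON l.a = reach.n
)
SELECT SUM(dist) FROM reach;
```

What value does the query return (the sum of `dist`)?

Base: (n23, dist=0).
Iteration 1: edges from {n23} -> (n17, dist=1), (n3, dist=1).
Iteration 2: edges from {n17,n3} -> (n30, dist=2).
Iteration 3: no outgoing edges from {n30}; recursion stops.
SUM(dist) = 0 + 1 + 1 + 2 = 4.

4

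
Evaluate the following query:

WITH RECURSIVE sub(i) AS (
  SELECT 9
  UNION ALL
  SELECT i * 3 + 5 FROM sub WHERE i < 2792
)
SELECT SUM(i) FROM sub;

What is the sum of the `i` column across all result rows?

4171

Base: i=9.
Iteration 1: 9 < 2792 holds -> i = 9 * 3 + 5 = 32.
Iteration 2: 32 < 2792 holds -> i = 32 * 3 + 5 = 101.
Iteration 3: 101 < 2792 holds -> i = 101 * 3 + 5 = 308.
Iteration 4: 308 < 2792 holds -> i = 308 * 3 + 5 = 929.
Iteration 5: 929 < 2792 holds -> i = 929 * 3 + 5 = 2792.
Iteration 6: 2792 < 2792 fails; recursion stops.
SUM(i) = 9 + 32 + 101 + 308 + 929 + 2792 = 4171.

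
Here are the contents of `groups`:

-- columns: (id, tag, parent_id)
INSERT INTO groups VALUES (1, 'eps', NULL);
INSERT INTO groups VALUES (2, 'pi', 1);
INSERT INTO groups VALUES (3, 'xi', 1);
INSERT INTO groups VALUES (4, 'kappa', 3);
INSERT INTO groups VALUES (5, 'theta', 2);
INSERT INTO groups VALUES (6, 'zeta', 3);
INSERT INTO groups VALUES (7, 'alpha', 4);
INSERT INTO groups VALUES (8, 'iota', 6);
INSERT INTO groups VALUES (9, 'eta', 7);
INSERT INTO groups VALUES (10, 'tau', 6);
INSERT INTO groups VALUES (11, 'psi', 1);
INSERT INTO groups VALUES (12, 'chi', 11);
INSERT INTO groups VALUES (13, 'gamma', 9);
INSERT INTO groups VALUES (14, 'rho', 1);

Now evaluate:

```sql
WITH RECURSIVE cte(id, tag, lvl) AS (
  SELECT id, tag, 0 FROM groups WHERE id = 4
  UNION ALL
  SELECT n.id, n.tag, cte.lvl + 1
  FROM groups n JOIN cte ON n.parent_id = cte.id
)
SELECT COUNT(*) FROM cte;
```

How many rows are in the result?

Base: id=4 (kappa) at lvl 0.
Iteration 1: rows with parent_id in {4} -> alpha (id 7, lvl 1).
Iteration 2: rows with parent_id in {7} -> eta (id 9, lvl 2).
Iteration 3: rows with parent_id in {9} -> gamma (id 13, lvl 3).
Iteration 4: no rows with parent_id in {13}; recursion stops.
Total rows emitted: 4.

4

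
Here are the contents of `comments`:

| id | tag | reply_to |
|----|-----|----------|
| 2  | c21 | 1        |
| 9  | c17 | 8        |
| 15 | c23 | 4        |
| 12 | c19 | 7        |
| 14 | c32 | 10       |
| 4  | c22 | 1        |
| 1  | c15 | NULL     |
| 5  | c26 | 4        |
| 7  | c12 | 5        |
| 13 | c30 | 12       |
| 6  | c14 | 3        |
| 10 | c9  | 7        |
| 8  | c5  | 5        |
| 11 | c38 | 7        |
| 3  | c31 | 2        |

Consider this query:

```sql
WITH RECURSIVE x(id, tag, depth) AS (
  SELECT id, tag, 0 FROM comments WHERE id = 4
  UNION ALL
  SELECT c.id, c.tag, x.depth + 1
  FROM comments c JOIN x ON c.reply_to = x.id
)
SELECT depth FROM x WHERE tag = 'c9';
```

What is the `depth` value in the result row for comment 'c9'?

Base: id=4 (c22) at depth 0.
Iteration 1: rows with reply_to in {4} -> c26 (id 5, depth 1), c23 (id 15, depth 1).
Iteration 2: rows with reply_to in {5,15} -> c12 (id 7, depth 2), c5 (id 8, depth 2).
Iteration 3: rows with reply_to in {7,8} -> c17 (id 9, depth 3), c9 (id 10, depth 3), c38 (id 11, depth 3), c19 (id 12, depth 3).
Iteration 4: rows with reply_to in {9,10,11,12} -> c30 (id 13, depth 4), c32 (id 14, depth 4).
Iteration 5: no rows with reply_to in {13,14}; recursion stops.

3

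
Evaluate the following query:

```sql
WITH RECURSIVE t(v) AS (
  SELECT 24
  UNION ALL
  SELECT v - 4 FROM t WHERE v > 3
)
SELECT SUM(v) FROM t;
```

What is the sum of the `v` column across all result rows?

Base: v=24.
Iteration 1: 24 > 3 holds -> v = 24 - 4 = 20.
Iteration 2: 20 > 3 holds -> v = 20 - 4 = 16.
Iteration 3: 16 > 3 holds -> v = 16 - 4 = 12.
Iteration 4: 12 > 3 holds -> v = 12 - 4 = 8.
Iteration 5: 8 > 3 holds -> v = 8 - 4 = 4.
Iteration 6: 4 > 3 holds -> v = 4 - 4 = 0.
Iteration 7: 0 > 3 fails; recursion stops.
SUM(v) = 24 + 20 + 16 + 12 + 8 + 4 + 0 = 84.

84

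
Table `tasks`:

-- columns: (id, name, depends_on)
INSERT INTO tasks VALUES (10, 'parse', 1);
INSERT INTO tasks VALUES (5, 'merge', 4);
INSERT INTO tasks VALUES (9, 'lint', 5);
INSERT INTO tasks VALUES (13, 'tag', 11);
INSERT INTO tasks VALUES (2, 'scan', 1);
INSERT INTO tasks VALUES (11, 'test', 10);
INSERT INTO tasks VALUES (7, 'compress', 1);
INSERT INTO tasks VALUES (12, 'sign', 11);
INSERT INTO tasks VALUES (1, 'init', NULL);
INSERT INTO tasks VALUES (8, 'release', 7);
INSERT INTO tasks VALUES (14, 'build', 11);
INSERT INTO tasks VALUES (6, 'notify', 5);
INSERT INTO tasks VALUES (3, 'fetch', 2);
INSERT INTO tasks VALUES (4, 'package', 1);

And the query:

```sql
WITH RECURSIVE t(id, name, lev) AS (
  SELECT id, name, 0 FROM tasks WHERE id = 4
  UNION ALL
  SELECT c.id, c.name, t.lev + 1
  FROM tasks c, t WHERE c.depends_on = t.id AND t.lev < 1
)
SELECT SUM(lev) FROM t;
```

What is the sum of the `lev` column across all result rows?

1

Base: id=4 (package) at lev 0.
Iteration 1: rows with depends_on in {4} -> merge (id 5, lev 1).
Iteration 2: lev < 1 fails for all current rows; recursion stops.
SUM(lev) = 0 + 1 = 1.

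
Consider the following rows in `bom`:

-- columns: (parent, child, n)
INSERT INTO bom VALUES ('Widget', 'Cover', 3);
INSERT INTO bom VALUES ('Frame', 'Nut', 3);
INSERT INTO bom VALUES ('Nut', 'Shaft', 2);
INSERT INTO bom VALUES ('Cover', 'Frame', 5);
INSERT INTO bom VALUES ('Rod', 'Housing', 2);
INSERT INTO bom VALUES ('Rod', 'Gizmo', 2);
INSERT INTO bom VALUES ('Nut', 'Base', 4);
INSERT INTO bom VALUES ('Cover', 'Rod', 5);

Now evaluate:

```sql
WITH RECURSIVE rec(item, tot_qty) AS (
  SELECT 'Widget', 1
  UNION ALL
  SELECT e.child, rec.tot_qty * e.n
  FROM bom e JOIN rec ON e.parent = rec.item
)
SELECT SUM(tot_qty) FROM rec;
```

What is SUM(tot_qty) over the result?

Base: (Widget, tot_qty=1).
Iteration 1: components of {Widget} -> Cover = 1*3 = 3.
Iteration 2: components of {Cover} -> Frame = 3*5 = 15, Rod = 3*5 = 15.
Iteration 3: components of {Frame,Rod} -> Gizmo = 15*2 = 30, Housing = 15*2 = 30, Nut = 15*3 = 45.
Iteration 4: components of {Gizmo,Housing,Nut} -> Base = 45*4 = 180, Shaft = 45*2 = 90.
Iteration 5: no further components; recursion stops.
SUM(tot_qty) = 1 + 3 + 15 + 15 + 30 + 30 + 45 + 180 + 90 = 409.

409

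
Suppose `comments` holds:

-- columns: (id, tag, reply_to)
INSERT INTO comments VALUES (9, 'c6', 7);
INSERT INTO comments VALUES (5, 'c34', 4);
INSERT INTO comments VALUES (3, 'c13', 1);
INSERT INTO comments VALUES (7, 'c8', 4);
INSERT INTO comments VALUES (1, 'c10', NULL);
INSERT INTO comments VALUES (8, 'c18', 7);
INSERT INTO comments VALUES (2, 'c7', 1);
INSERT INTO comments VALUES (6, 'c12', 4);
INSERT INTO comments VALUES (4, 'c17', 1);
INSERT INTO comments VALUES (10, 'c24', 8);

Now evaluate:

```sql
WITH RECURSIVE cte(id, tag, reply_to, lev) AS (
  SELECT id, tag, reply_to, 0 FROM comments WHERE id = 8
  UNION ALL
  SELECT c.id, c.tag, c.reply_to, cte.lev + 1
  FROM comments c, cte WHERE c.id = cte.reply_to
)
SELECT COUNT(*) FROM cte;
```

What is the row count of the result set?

Base: id=8 (c18), reply_to=7, lev 0.
Iteration 1: join on id=7 -> c8 (id 7, reply_to=4, lev 1).
Iteration 2: join on id=4 -> c17 (id 4, reply_to=1, lev 2).
Iteration 3: join on id=1 -> c10 (id 1, reply_to=NULL, lev 3).
Iteration 4: reply_to is NULL; no match; recursion stops.
Total rows emitted: 4.

4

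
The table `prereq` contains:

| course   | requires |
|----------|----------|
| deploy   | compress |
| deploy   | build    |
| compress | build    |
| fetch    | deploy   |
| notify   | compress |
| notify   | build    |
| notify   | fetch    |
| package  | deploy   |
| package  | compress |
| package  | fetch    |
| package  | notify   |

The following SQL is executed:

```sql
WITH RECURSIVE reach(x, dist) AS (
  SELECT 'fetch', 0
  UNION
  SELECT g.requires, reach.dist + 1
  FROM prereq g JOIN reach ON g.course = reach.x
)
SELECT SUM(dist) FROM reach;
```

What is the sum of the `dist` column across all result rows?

8

Base: (fetch, dist=0).
Iteration 1: edges from {fetch} -> (deploy, dist=1).
Iteration 2: edges from {deploy} -> (build, dist=2), (compress, dist=2).
Iteration 3: edges from {build,compress} -> (build, dist=3).
Iteration 4: no outgoing edges from {build}; recursion stops.
SUM(dist) = 0 + 1 + 2 + 2 + 3 = 8.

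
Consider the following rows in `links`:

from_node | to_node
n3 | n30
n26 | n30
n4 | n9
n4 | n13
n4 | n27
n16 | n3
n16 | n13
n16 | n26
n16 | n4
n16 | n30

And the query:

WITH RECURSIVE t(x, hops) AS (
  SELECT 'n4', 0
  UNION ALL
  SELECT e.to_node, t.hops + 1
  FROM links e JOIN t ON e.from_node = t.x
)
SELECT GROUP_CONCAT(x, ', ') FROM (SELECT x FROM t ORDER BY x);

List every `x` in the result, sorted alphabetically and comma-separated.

n13, n27, n4, n9

Base: (n4, hops=0).
Iteration 1: edges from {n4} -> (n13, hops=1), (n27, hops=1), (n9, hops=1).
Iteration 2: no outgoing edges from {n13,n27,n9}; recursion stops.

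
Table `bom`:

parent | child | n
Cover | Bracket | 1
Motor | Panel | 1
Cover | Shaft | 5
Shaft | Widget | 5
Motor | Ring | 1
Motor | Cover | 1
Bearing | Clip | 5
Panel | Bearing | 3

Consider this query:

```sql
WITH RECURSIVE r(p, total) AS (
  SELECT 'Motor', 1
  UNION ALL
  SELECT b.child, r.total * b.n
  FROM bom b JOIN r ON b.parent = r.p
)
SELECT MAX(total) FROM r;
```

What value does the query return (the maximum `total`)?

Base: (Motor, total=1).
Iteration 1: components of {Motor} -> Cover = 1*1 = 1, Panel = 1*1 = 1, Ring = 1*1 = 1.
Iteration 2: components of {Cover,Panel,Ring} -> Bearing = 1*3 = 3, Bracket = 1*1 = 1, Shaft = 1*5 = 5.
Iteration 3: components of {Bearing,Bracket,Shaft} -> Clip = 3*5 = 15, Widget = 5*5 = 25.
Iteration 4: no further components; recursion stops.
total values: 1, 1, 1, 1, 3, 5, 1, 15, 25; the maximum is 25.

25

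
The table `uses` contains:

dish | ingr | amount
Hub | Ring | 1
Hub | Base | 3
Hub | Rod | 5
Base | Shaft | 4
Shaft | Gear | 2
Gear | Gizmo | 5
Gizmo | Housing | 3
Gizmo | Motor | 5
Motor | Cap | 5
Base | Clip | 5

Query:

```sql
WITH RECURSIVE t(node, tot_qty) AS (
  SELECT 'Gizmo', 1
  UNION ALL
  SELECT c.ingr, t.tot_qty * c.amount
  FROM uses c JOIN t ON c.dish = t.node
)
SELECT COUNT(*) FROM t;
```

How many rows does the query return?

Base: (Gizmo, tot_qty=1).
Iteration 1: components of {Gizmo} -> Housing = 1*3 = 3, Motor = 1*5 = 5.
Iteration 2: components of {Housing,Motor} -> Cap = 5*5 = 25.
Iteration 3: no further components; recursion stops.
Total rows emitted: 4.

4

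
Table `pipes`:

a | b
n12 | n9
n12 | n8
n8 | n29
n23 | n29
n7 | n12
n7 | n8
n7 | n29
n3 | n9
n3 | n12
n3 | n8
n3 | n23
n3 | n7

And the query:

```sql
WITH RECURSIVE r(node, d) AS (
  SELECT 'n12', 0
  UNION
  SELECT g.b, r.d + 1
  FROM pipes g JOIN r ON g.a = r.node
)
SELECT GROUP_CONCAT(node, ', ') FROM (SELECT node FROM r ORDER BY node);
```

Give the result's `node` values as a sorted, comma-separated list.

Base: (n12, d=0).
Iteration 1: edges from {n12} -> (n8, d=1), (n9, d=1).
Iteration 2: edges from {n8,n9} -> (n29, d=2).
Iteration 3: no outgoing edges from {n29}; recursion stops.

n12, n29, n8, n9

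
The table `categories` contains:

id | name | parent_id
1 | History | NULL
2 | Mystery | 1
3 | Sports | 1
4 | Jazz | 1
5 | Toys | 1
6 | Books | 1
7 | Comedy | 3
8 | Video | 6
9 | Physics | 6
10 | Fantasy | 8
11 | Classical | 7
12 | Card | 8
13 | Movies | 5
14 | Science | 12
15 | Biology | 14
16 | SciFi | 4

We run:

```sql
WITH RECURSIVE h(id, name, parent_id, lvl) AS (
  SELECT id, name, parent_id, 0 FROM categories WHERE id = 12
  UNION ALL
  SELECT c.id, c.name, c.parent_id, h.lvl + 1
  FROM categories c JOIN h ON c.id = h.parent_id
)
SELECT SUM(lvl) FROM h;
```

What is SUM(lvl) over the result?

Base: id=12 (Card), parent_id=8, lvl 0.
Iteration 1: join on id=8 -> Video (id 8, parent_id=6, lvl 1).
Iteration 2: join on id=6 -> Books (id 6, parent_id=1, lvl 2).
Iteration 3: join on id=1 -> History (id 1, parent_id=NULL, lvl 3).
Iteration 4: parent_id is NULL; no match; recursion stops.
SUM(lvl) = 0 + 1 + 2 + 3 = 6.

6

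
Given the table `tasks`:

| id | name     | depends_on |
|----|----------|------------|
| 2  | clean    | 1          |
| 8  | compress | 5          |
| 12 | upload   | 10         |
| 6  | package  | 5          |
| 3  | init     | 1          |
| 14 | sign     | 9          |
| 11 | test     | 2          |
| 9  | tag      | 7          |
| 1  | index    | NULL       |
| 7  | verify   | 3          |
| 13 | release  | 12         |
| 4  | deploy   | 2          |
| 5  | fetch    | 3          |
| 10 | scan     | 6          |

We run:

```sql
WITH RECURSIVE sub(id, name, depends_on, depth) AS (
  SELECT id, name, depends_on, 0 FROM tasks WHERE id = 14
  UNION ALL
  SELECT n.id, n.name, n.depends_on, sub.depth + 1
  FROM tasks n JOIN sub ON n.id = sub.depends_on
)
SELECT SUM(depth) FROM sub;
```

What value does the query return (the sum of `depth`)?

10

Base: id=14 (sign), depends_on=9, depth 0.
Iteration 1: join on id=9 -> tag (id 9, depends_on=7, depth 1).
Iteration 2: join on id=7 -> verify (id 7, depends_on=3, depth 2).
Iteration 3: join on id=3 -> init (id 3, depends_on=1, depth 3).
Iteration 4: join on id=1 -> index (id 1, depends_on=NULL, depth 4).
Iteration 5: depends_on is NULL; no match; recursion stops.
SUM(depth) = 0 + 1 + 2 + 3 + 4 = 10.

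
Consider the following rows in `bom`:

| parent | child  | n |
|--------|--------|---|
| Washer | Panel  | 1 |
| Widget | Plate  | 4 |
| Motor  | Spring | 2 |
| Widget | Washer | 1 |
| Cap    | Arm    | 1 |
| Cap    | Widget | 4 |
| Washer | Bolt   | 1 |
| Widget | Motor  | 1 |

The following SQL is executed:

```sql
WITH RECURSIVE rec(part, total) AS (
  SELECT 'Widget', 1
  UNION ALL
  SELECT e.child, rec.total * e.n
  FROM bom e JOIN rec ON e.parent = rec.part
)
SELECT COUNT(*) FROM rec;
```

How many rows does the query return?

7

Base: (Widget, total=1).
Iteration 1: components of {Widget} -> Motor = 1*1 = 1, Plate = 1*4 = 4, Washer = 1*1 = 1.
Iteration 2: components of {Motor,Plate,Washer} -> Bolt = 1*1 = 1, Panel = 1*1 = 1, Spring = 1*2 = 2.
Iteration 3: no further components; recursion stops.
Total rows emitted: 7.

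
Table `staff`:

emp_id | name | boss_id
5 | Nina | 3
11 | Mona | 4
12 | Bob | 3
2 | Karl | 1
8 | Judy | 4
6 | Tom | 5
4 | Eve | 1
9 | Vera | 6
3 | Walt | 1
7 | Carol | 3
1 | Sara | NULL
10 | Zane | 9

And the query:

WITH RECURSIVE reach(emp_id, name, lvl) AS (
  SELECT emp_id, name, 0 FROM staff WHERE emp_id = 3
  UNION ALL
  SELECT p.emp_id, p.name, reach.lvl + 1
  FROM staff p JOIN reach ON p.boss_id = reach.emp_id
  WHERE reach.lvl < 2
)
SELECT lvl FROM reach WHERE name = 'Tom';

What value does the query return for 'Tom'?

2

Base: emp_id=3 (Walt) at lvl 0.
Iteration 1: rows with boss_id in {3} -> Nina (id 5, lvl 1), Carol (id 7, lvl 1), Bob (id 12, lvl 1).
Iteration 2: rows with boss_id in {5,7,12} -> Tom (id 6, lvl 2).
Iteration 3: lvl < 2 fails for all current rows; recursion stops.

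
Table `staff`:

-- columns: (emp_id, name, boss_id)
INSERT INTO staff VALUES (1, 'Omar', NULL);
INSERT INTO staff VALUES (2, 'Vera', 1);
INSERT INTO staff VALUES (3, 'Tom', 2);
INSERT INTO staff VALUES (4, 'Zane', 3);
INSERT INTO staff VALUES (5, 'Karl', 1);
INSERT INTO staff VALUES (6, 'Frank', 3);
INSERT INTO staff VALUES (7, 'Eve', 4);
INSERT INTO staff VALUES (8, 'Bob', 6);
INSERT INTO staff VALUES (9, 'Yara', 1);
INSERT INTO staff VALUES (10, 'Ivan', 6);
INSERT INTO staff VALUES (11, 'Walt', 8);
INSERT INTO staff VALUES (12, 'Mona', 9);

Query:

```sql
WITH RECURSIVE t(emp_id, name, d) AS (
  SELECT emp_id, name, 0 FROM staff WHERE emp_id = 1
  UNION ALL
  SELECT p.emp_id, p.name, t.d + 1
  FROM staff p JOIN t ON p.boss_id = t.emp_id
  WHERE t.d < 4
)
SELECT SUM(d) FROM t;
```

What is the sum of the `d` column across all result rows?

Base: emp_id=1 (Omar) at d 0.
Iteration 1: rows with boss_id in {1} -> Vera (id 2, d 1), Karl (id 5, d 1), Yara (id 9, d 1).
Iteration 2: rows with boss_id in {2,5,9} -> Tom (id 3, d 2), Mona (id 12, d 2).
Iteration 3: rows with boss_id in {3,12} -> Zane (id 4, d 3), Frank (id 6, d 3).
Iteration 4: rows with boss_id in {4,6} -> Eve (id 7, d 4), Bob (id 8, d 4), Ivan (id 10, d 4).
Iteration 5: d < 4 fails for all current rows; recursion stops.
SUM(d) = 0 + 1 + 1 + 1 + 2 + 2 + 3 + 3 + 4 + 4 + 4 = 25.

25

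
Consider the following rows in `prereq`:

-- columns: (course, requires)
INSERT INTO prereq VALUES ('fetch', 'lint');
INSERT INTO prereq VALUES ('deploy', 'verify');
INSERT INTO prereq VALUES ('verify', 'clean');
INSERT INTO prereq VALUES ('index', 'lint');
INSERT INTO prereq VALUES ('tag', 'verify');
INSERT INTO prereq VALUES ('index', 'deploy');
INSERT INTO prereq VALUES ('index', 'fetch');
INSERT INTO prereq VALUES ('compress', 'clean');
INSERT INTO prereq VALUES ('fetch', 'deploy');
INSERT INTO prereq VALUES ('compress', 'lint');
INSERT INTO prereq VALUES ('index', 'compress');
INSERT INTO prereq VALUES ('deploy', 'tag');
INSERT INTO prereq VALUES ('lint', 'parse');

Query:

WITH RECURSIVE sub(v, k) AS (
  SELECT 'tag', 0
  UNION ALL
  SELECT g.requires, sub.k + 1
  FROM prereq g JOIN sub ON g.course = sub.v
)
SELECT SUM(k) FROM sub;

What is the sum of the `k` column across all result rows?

3

Base: (tag, k=0).
Iteration 1: edges from {tag} -> (verify, k=1).
Iteration 2: edges from {verify} -> (clean, k=2).
Iteration 3: no outgoing edges from {clean}; recursion stops.
SUM(k) = 0 + 1 + 2 = 3.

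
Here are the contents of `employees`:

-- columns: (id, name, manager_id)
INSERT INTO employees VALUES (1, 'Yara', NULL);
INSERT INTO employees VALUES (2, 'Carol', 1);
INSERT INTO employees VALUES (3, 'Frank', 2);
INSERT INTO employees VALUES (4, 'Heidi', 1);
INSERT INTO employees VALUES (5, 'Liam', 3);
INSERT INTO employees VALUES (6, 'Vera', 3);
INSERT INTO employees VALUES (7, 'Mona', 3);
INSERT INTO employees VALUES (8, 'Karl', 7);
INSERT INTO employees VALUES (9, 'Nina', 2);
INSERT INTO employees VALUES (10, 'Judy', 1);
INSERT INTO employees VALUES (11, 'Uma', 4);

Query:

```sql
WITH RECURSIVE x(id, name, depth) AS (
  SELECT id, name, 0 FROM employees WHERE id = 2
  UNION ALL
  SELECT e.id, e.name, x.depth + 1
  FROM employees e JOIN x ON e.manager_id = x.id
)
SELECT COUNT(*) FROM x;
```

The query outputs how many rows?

7

Base: id=2 (Carol) at depth 0.
Iteration 1: rows with manager_id in {2} -> Frank (id 3, depth 1), Nina (id 9, depth 1).
Iteration 2: rows with manager_id in {3,9} -> Liam (id 5, depth 2), Vera (id 6, depth 2), Mona (id 7, depth 2).
Iteration 3: rows with manager_id in {5,6,7} -> Karl (id 8, depth 3).
Iteration 4: no rows with manager_id in {8}; recursion stops.
Total rows emitted: 7.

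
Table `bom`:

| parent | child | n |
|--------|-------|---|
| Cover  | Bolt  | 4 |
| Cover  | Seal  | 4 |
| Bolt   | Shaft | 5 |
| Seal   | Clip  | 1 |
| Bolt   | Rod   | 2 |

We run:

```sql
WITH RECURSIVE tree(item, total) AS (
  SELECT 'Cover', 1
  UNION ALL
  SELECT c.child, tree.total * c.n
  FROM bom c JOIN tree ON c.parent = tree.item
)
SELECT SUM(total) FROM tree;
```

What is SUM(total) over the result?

41

Base: (Cover, total=1).
Iteration 1: components of {Cover} -> Bolt = 1*4 = 4, Seal = 1*4 = 4.
Iteration 2: components of {Bolt,Seal} -> Clip = 4*1 = 4, Rod = 4*2 = 8, Shaft = 4*5 = 20.
Iteration 3: no further components; recursion stops.
SUM(total) = 1 + 4 + 4 + 20 + 8 + 4 = 41.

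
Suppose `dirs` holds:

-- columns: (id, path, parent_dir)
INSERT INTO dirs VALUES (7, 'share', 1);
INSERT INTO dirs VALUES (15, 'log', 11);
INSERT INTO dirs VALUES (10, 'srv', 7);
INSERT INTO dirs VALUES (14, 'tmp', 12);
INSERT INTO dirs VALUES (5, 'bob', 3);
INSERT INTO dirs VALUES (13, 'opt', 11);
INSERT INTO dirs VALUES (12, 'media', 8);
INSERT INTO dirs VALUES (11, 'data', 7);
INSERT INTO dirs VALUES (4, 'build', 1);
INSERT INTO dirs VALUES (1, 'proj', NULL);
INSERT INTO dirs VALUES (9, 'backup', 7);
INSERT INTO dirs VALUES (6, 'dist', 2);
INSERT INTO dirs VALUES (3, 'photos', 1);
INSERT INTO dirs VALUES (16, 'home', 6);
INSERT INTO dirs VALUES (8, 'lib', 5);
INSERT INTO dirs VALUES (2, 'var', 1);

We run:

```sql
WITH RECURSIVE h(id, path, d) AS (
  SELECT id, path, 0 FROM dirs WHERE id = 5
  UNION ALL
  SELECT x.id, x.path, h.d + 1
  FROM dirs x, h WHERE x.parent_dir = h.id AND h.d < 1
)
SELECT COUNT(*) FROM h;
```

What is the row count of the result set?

Base: id=5 (bob) at d 0.
Iteration 1: rows with parent_dir in {5} -> lib (id 8, d 1).
Iteration 2: d < 1 fails for all current rows; recursion stops.
Total rows emitted: 2.

2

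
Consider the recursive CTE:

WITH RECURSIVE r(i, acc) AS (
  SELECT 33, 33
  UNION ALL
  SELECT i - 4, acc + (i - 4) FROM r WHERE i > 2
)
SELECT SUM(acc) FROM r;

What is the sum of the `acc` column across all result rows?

1005

Base: i=33, acc=33.
Iteration 1: 33 > 2 holds -> i = 33 - 4 = 29, acc = 33 + 29 = 62.
Iteration 2: 29 > 2 holds -> i = 29 - 4 = 25, acc = 62 + 25 = 87.
Iteration 3: 25 > 2 holds -> i = 25 - 4 = 21, acc = 87 + 21 = 108.
Iteration 4: 21 > 2 holds -> i = 21 - 4 = 17, acc = 108 + 17 = 125.
Iteration 5: 17 > 2 holds -> i = 17 - 4 = 13, acc = 125 + 13 = 138.
Iteration 6: 13 > 2 holds -> i = 13 - 4 = 9, acc = 138 + 9 = 147.
Iteration 7: 9 > 2 holds -> i = 9 - 4 = 5, acc = 147 + 5 = 152.
Iteration 8: 5 > 2 holds -> i = 5 - 4 = 1, acc = 152 + 1 = 153.
Iteration 9: 1 > 2 fails; recursion stops.
SUM(acc) = 33 + 62 + 87 + 108 + 125 + 138 + 147 + 152 + 153 = 1005.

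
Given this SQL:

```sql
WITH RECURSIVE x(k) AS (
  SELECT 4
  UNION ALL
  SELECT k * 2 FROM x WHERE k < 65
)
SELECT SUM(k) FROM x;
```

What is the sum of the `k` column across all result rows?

252

Base: k=4.
Iteration 1: 4 < 65 holds -> k = 4 * 2 = 8.
Iteration 2: 8 < 65 holds -> k = 8 * 2 = 16.
Iteration 3: 16 < 65 holds -> k = 16 * 2 = 32.
Iteration 4: 32 < 65 holds -> k = 32 * 2 = 64.
Iteration 5: 64 < 65 holds -> k = 64 * 2 = 128.
Iteration 6: 128 < 65 fails; recursion stops.
SUM(k) = 4 + 8 + 16 + 32 + 64 + 128 = 252.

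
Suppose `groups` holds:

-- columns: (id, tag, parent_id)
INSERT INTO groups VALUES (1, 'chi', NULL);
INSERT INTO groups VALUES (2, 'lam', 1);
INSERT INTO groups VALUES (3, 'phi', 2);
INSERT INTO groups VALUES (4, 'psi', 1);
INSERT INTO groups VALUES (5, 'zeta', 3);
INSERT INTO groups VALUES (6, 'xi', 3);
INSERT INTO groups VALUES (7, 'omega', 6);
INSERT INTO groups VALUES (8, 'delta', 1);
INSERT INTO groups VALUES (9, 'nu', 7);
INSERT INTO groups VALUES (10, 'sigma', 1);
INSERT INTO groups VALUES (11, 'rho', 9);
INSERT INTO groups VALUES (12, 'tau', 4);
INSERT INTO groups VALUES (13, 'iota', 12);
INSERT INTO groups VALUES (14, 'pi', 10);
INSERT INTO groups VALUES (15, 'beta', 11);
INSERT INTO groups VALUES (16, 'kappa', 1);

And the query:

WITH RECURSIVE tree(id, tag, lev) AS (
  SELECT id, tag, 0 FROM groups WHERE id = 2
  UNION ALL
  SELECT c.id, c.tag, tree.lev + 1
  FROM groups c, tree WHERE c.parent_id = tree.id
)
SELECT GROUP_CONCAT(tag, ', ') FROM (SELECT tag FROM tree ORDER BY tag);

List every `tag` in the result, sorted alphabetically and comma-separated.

beta, lam, nu, omega, phi, rho, xi, zeta

Base: id=2 (lam) at lev 0.
Iteration 1: rows with parent_id in {2} -> phi (id 3, lev 1).
Iteration 2: rows with parent_id in {3} -> zeta (id 5, lev 2), xi (id 6, lev 2).
Iteration 3: rows with parent_id in {5,6} -> omega (id 7, lev 3).
Iteration 4: rows with parent_id in {7} -> nu (id 9, lev 4).
Iteration 5: rows with parent_id in {9} -> rho (id 11, lev 5).
Iteration 6: rows with parent_id in {11} -> beta (id 15, lev 6).
Iteration 7: no rows with parent_id in {15}; recursion stops.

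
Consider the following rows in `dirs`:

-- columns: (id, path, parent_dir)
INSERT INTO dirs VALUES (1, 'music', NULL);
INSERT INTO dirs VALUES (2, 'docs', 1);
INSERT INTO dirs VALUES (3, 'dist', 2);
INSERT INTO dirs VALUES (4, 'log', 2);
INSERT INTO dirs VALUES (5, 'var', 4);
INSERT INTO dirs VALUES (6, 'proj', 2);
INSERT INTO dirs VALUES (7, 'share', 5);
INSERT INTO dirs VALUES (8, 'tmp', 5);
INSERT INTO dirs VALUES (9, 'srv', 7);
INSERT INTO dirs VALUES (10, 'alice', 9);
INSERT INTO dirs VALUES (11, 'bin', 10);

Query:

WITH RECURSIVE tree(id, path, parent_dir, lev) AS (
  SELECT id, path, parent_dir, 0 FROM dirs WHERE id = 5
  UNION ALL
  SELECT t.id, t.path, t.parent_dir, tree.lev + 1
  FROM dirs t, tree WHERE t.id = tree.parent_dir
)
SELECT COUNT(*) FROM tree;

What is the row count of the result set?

Base: id=5 (var), parent_dir=4, lev 0.
Iteration 1: join on id=4 -> log (id 4, parent_dir=2, lev 1).
Iteration 2: join on id=2 -> docs (id 2, parent_dir=1, lev 2).
Iteration 3: join on id=1 -> music (id 1, parent_dir=NULL, lev 3).
Iteration 4: parent_dir is NULL; no match; recursion stops.
Total rows emitted: 4.

4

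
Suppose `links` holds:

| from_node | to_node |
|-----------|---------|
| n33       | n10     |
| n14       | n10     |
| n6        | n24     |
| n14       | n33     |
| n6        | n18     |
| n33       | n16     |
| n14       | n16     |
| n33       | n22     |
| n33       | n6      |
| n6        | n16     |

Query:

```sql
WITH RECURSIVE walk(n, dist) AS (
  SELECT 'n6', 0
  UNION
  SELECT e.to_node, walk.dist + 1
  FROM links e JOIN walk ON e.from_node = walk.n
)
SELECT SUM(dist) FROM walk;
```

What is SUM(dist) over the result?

Base: (n6, dist=0).
Iteration 1: edges from {n6} -> (n16, dist=1), (n18, dist=1), (n24, dist=1).
Iteration 2: no outgoing edges from {n16,n18,n24}; recursion stops.
SUM(dist) = 0 + 1 + 1 + 1 = 3.

3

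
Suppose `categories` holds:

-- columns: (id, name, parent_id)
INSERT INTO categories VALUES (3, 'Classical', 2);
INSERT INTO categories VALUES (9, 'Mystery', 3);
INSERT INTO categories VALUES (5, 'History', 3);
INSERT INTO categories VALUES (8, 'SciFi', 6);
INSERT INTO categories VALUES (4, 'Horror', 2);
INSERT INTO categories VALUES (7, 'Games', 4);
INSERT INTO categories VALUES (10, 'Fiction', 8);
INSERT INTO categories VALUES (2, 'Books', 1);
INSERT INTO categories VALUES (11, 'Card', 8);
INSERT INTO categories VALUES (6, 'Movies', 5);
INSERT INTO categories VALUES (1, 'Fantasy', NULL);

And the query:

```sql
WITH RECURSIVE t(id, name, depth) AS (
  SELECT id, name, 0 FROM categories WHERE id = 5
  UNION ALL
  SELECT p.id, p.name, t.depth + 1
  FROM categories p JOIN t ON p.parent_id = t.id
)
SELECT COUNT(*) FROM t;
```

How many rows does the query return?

5

Base: id=5 (History) at depth 0.
Iteration 1: rows with parent_id in {5} -> Movies (id 6, depth 1).
Iteration 2: rows with parent_id in {6} -> SciFi (id 8, depth 2).
Iteration 3: rows with parent_id in {8} -> Fiction (id 10, depth 3), Card (id 11, depth 3).
Iteration 4: no rows with parent_id in {10,11}; recursion stops.
Total rows emitted: 5.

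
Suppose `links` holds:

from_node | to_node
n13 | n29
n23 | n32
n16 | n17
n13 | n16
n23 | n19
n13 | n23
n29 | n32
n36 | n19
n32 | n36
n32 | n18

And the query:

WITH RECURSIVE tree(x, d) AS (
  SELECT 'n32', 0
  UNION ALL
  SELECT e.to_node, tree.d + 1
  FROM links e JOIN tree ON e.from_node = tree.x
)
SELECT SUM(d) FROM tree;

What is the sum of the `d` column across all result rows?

4

Base: (n32, d=0).
Iteration 1: edges from {n32} -> (n18, d=1), (n36, d=1).
Iteration 2: edges from {n18,n36} -> (n19, d=2).
Iteration 3: no outgoing edges from {n19}; recursion stops.
SUM(d) = 0 + 1 + 1 + 2 = 4.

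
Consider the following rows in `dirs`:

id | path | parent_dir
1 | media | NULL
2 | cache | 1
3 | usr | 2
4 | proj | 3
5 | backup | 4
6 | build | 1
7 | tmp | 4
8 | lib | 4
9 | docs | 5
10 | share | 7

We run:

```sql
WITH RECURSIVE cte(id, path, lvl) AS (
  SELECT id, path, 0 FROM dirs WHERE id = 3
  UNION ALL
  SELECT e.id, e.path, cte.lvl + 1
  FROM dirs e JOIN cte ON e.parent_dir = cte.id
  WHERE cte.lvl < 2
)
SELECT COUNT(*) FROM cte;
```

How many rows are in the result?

Base: id=3 (usr) at lvl 0.
Iteration 1: rows with parent_dir in {3} -> proj (id 4, lvl 1).
Iteration 2: rows with parent_dir in {4} -> backup (id 5, lvl 2), tmp (id 7, lvl 2), lib (id 8, lvl 2).
Iteration 3: lvl < 2 fails for all current rows; recursion stops.
Total rows emitted: 5.

5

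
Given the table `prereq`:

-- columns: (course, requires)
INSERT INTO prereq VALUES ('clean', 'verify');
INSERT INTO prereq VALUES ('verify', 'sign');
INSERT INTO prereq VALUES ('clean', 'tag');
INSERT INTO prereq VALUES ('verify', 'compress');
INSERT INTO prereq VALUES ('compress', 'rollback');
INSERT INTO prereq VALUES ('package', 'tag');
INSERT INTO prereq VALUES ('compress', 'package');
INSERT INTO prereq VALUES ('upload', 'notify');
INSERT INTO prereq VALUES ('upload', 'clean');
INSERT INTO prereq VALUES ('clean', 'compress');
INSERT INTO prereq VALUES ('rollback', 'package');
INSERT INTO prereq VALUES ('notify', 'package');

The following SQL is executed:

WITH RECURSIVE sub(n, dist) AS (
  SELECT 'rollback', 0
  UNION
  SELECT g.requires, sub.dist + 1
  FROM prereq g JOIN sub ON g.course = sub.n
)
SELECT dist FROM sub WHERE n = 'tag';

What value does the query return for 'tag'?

Base: (rollback, dist=0).
Iteration 1: edges from {rollback} -> (package, dist=1).
Iteration 2: edges from {package} -> (tag, dist=2).
Iteration 3: no outgoing edges from {tag}; recursion stops.

2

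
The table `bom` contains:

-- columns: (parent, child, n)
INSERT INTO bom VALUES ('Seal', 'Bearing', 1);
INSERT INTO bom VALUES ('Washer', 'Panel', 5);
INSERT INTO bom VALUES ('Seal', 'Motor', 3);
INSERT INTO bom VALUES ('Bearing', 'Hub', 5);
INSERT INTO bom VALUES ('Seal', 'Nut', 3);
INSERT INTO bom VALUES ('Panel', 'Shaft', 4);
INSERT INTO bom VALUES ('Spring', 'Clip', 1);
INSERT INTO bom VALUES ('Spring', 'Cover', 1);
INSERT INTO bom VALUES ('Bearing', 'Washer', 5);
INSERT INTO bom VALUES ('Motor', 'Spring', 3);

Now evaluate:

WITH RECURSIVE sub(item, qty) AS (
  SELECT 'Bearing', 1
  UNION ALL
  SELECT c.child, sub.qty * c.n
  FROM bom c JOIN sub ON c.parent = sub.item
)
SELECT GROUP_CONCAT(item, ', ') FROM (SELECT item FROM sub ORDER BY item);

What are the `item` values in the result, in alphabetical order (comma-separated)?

Bearing, Hub, Panel, Shaft, Washer

Base: (Bearing, qty=1).
Iteration 1: components of {Bearing} -> Hub = 1*5 = 5, Washer = 1*5 = 5.
Iteration 2: components of {Hub,Washer} -> Panel = 5*5 = 25.
Iteration 3: components of {Panel} -> Shaft = 25*4 = 100.
Iteration 4: no further components; recursion stops.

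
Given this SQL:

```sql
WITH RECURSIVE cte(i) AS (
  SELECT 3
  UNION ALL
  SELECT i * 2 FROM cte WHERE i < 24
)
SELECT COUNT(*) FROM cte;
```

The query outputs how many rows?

Base: i=3.
Iteration 1: 3 < 24 holds -> i = 3 * 2 = 6.
Iteration 2: 6 < 24 holds -> i = 6 * 2 = 12.
Iteration 3: 12 < 24 holds -> i = 12 * 2 = 24.
Iteration 4: 24 < 24 fails; recursion stops.
Total rows emitted: 4.

4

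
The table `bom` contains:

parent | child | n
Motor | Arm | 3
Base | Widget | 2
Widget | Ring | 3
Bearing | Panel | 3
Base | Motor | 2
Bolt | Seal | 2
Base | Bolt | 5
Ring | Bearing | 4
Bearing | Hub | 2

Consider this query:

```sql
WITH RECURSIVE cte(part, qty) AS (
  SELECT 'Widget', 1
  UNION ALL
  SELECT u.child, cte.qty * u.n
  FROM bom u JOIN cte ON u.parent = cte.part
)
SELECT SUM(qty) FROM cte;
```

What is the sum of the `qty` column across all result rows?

Base: (Widget, qty=1).
Iteration 1: components of {Widget} -> Ring = 1*3 = 3.
Iteration 2: components of {Ring} -> Bearing = 3*4 = 12.
Iteration 3: components of {Bearing} -> Hub = 12*2 = 24, Panel = 12*3 = 36.
Iteration 4: no further components; recursion stops.
SUM(qty) = 1 + 3 + 12 + 24 + 36 = 76.

76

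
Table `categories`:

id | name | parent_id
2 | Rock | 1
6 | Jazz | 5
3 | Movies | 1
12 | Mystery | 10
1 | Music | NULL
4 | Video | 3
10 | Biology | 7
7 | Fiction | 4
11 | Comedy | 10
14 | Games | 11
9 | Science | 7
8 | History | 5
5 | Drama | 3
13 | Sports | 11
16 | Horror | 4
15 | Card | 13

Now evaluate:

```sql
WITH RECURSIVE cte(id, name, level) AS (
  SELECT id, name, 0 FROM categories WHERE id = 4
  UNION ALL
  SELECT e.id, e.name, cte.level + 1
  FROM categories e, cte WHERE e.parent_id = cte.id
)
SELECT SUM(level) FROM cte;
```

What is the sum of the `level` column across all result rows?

Base: id=4 (Video) at level 0.
Iteration 1: rows with parent_id in {4} -> Fiction (id 7, level 1), Horror (id 16, level 1).
Iteration 2: rows with parent_id in {7,16} -> Science (id 9, level 2), Biology (id 10, level 2).
Iteration 3: rows with parent_id in {9,10} -> Comedy (id 11, level 3), Mystery (id 12, level 3).
Iteration 4: rows with parent_id in {11,12} -> Sports (id 13, level 4), Games (id 14, level 4).
Iteration 5: rows with parent_id in {13,14} -> Card (id 15, level 5).
Iteration 6: no rows with parent_id in {15}; recursion stops.
SUM(level) = 0 + 1 + 1 + 2 + 2 + 3 + 3 + 4 + 4 + 5 = 25.

25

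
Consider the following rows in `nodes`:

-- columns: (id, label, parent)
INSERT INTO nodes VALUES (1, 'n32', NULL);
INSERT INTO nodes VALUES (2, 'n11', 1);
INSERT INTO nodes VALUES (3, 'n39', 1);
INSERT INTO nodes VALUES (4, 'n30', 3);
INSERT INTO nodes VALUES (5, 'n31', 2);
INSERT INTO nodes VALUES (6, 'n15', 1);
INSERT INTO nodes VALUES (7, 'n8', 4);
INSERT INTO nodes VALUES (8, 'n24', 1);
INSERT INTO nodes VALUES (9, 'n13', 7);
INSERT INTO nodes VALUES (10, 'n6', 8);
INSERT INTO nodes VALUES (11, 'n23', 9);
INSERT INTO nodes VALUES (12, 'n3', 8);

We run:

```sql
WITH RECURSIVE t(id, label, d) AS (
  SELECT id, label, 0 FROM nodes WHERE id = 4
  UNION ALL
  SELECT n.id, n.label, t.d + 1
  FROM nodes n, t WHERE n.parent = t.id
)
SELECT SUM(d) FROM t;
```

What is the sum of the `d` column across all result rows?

6

Base: id=4 (n30) at d 0.
Iteration 1: rows with parent in {4} -> n8 (id 7, d 1).
Iteration 2: rows with parent in {7} -> n13 (id 9, d 2).
Iteration 3: rows with parent in {9} -> n23 (id 11, d 3).
Iteration 4: no rows with parent in {11}; recursion stops.
SUM(d) = 0 + 1 + 2 + 3 = 6.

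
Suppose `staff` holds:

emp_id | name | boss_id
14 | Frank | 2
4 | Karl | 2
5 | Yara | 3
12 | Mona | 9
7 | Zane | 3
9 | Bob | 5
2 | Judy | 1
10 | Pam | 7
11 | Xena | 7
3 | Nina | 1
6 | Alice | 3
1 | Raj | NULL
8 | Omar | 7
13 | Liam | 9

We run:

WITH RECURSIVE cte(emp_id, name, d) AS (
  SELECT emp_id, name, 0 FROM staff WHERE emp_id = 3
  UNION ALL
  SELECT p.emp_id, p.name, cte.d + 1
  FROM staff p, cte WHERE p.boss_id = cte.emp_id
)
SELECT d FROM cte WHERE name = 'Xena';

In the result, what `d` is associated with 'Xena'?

2

Base: emp_id=3 (Nina) at d 0.
Iteration 1: rows with boss_id in {3} -> Yara (id 5, d 1), Alice (id 6, d 1), Zane (id 7, d 1).
Iteration 2: rows with boss_id in {5,6,7} -> Omar (id 8, d 2), Bob (id 9, d 2), Pam (id 10, d 2), Xena (id 11, d 2).
Iteration 3: rows with boss_id in {8,9,10,11} -> Mona (id 12, d 3), Liam (id 13, d 3).
Iteration 4: no rows with boss_id in {12,13}; recursion stops.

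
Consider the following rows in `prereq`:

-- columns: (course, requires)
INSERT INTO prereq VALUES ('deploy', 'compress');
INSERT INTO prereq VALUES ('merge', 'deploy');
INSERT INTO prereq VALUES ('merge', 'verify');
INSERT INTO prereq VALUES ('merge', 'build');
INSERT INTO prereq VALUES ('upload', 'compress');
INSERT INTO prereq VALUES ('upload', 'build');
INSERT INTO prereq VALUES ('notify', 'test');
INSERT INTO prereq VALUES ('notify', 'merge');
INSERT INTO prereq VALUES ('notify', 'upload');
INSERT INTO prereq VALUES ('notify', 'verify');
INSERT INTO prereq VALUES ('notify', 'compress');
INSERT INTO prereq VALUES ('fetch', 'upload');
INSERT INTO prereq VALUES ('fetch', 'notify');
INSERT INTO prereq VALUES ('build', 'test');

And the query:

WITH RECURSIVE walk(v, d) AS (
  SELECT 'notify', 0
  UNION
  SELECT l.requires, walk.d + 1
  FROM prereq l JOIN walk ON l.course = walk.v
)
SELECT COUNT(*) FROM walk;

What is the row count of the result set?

12

Base: (notify, d=0).
Iteration 1: edges from {notify} -> (compress, d=1), (merge, d=1), (test, d=1), (upload, d=1), (verify, d=1).
Iteration 2: edges from {compress,merge,test,upload,verify} -> (build, d=2), (compress, d=2), (deploy, d=2), (verify, d=2). [UNION drops 1 duplicate row(s)]
Iteration 3: edges from {build,compress,deploy,verify} -> (compress, d=3), (test, d=3).
Iteration 4: no outgoing edges from {compress,test}; recursion stops.
Total rows emitted: 12.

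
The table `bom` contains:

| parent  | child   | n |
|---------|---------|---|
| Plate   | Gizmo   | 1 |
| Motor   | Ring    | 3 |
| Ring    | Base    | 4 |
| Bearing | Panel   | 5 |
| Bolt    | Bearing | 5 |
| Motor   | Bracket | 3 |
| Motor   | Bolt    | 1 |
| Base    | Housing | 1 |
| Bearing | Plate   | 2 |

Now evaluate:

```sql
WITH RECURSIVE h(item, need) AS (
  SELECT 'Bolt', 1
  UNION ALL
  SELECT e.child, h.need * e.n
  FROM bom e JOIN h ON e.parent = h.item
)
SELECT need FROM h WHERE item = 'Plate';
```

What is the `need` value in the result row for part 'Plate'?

10

Base: (Bolt, need=1).
Iteration 1: components of {Bolt} -> Bearing = 1*5 = 5.
Iteration 2: components of {Bearing} -> Panel = 5*5 = 25, Plate = 5*2 = 10.
Iteration 3: components of {Panel,Plate} -> Gizmo = 10*1 = 10.
Iteration 4: no further components; recursion stops.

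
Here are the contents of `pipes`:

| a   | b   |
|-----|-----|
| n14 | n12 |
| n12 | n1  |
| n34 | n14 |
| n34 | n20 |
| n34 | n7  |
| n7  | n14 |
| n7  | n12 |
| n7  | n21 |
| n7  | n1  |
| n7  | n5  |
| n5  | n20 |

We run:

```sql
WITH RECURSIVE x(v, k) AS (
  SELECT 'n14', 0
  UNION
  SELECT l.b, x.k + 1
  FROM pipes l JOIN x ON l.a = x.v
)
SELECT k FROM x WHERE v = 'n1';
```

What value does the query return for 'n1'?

2

Base: (n14, k=0).
Iteration 1: edges from {n14} -> (n12, k=1).
Iteration 2: edges from {n12} -> (n1, k=2).
Iteration 3: no outgoing edges from {n1}; recursion stops.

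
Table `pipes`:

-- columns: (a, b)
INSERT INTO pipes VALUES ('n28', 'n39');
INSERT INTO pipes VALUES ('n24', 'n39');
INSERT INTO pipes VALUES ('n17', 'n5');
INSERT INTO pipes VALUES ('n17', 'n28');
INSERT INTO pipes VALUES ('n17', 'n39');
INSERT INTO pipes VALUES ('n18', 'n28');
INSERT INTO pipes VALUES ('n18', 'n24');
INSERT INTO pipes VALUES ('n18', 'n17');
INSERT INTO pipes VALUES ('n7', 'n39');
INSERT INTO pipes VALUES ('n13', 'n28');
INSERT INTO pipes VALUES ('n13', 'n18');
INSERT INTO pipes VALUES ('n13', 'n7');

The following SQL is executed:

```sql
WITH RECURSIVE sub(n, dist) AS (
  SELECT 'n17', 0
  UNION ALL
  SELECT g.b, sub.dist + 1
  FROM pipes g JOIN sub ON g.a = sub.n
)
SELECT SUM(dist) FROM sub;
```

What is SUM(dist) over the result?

5

Base: (n17, dist=0).
Iteration 1: edges from {n17} -> (n28, dist=1), (n39, dist=1), (n5, dist=1).
Iteration 2: edges from {n28,n39,n5} -> (n39, dist=2).
Iteration 3: no outgoing edges from {n39}; recursion stops.
SUM(dist) = 0 + 1 + 1 + 1 + 2 = 5.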